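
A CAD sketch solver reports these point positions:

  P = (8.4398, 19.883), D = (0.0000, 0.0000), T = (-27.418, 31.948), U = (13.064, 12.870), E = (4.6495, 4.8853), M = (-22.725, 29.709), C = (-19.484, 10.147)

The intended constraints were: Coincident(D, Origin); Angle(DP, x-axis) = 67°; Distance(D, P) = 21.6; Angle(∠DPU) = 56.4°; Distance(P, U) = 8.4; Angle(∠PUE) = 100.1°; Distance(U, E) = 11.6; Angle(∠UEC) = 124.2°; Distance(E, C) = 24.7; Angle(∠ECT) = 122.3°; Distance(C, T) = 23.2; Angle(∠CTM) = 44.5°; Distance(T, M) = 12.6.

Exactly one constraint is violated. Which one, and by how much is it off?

Distance(T, M) = 12.6 — off by 7.40.

D = (0.00, 0.00) ✓; DP at 67.00° ✓; |DP| = 21.60 ✓; ∠DPU = 56.40° ✓; |PU| = 8.400 ✓; ∠PUE = 100.1° ✓; |UE| = 11.60 ✓; ∠UEC = 124.2° ✓; |EC| = 24.70 ✓; ∠ECT = 122.3° ✓; |CT| = 23.20 ✓; ∠CTM = 44.50° ✓; |TM| = 5.200 ✗.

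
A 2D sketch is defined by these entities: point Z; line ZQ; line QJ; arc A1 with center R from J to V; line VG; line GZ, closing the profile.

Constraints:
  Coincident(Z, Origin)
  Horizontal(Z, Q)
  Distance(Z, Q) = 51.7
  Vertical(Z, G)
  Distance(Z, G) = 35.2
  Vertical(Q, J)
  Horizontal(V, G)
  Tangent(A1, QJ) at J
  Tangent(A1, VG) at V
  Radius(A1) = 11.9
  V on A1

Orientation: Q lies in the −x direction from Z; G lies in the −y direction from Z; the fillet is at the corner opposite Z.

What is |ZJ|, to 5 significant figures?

56.708

Z is at the origin; Z and Q share the same y with |ZQ| = 51.7 and Q on the −x side, so Q = (-51.700, 0.0000). ZG is vertical with |ZG| = 35.2 and G on the −y side, so G = (0.0000, -35.200). The virtual corner opposite Z is at (-51.700, -35.200). Since A1 is tangent to QJ there, RJ ⟂ QJ and the tangent condition forces RV to be normal to VG, with radius 11.9, so the center R sits 11.9 in from both sides at R = (-39.800, -23.300). That places the tangent points at J = (-51.700, -23.300) on QJ and V = (-39.800, -35.200) on VG. Then |ZJ| = |J − Z| = 56.708.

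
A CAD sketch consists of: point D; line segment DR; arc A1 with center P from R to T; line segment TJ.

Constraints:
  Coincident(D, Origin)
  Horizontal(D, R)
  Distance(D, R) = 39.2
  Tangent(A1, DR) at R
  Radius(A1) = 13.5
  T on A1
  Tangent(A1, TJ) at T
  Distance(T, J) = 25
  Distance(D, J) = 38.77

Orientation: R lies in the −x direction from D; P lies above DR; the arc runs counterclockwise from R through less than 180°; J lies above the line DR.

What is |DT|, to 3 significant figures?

28.0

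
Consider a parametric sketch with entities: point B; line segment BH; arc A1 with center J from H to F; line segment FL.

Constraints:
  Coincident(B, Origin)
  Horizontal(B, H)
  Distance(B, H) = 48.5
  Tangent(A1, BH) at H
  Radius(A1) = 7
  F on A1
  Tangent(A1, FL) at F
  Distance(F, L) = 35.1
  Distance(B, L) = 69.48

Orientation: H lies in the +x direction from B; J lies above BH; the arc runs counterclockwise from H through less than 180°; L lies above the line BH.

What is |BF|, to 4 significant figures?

55.95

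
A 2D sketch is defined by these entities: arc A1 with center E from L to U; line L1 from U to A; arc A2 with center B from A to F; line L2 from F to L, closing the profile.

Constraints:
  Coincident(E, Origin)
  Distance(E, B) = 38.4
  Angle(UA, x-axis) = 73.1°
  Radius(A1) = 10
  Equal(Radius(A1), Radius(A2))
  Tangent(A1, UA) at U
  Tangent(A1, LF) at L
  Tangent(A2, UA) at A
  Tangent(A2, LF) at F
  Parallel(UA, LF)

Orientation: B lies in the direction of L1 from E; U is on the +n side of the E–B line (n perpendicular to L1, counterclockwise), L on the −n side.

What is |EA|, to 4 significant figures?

39.68

The slot axis is L1's direction at 73.1°, so u = (cos 73.1°, sin 73.1°) = (0.2907, 0.9568) and n = (−sin 73.1°, cos 73.1°) = (-0.9568, 0.2907). E is at the origin and B lies 38.4 along u from E, so B = 38.4·u = (11.16, 36.74). Tangency of A1 to both parallel lines with radius 10.0 puts U and L at E ± 10.0·n: U = (-9.568, 2.907), L = (9.568, -2.907). Equal radii place A and F the same way about B: A = B + 10.0·n = (1.595, 39.65), F = B − 10.0·n = (20.73, 33.83). Then |EA| = |A − E| = 39.68.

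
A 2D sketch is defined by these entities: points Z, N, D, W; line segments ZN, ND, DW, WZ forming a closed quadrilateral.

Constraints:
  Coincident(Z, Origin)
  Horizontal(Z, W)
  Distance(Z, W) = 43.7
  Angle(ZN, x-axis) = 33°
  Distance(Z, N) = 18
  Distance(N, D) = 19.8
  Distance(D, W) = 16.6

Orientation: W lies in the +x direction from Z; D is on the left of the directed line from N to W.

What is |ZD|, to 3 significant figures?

37.1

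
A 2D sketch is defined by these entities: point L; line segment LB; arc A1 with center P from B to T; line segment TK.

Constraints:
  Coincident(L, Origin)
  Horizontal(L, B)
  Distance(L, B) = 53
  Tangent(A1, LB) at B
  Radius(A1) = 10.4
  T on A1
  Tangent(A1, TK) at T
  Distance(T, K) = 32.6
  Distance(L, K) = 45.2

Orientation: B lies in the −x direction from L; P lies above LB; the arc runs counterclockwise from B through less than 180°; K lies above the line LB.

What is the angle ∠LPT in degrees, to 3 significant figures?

15.9°

Checks: ∠(PB, BL) = 90.00° ✓; |PT| = 10.40 ✓; ∠(PT, TK) = 90.00° ✓; |TK| = 32.60 ✓; |LK| = 45.20 ✓.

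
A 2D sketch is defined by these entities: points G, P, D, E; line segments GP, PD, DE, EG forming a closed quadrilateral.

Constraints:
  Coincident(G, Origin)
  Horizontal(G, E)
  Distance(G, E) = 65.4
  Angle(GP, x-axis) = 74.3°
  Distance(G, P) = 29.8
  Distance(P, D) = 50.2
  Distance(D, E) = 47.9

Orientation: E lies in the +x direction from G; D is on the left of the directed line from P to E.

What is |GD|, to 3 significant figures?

72.1

G is at the origin; G and E share the same y with |GE| = 65.4 and E in +x, so E = (65.4, 0). GP runs at 74.3° with |GP| = 29.8, so P = (8.06, 28.7). D is determined by |PD| = 50.2 and |DE| = 47.9 together: it lies at the intersection of circle(P, 50.2) and circle(E, 47.9). With |PE| = 64.1, the foot of the radical line on PE is 33.8 from P and the perpendicular offset is √(50.2² − 33.8²) = 37.1. Taking the left-of-PE solution: D = (54.9, 46.7).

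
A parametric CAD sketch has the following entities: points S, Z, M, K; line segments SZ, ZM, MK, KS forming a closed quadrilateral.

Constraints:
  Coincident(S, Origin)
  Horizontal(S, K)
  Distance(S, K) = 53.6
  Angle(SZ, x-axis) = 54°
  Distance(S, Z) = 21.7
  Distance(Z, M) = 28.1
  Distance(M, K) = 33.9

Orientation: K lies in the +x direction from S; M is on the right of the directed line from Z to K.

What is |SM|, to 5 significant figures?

22.972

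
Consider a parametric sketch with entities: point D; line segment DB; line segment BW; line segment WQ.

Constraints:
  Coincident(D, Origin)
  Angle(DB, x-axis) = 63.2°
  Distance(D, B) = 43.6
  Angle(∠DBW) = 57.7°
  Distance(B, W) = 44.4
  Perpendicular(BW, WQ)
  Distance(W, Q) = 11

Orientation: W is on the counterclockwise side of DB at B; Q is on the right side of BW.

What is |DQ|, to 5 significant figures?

52.300

D is at the origin; DB runs at 63.2° with length 43.6, so B = 43.6·(cos 63.2°, sin 63.2°) = (19.658, 38.917). ∠DBW = 57.7°, so BW runs at 63.2° + (180° − 57.7°) = 185.50° from the x-axis; with |BW| = 44.4, W = B + 44.4·(cos 185.50°, sin 185.50°) = (-24.537, 34.661). BW ⟂ WQ; with |WQ| = 11.0 on the right of BW, Q = W + 11.0·(-0.095846, 0.99540) = (-25.592, 45.611). Then |DQ| = |Q − D| = 52.300.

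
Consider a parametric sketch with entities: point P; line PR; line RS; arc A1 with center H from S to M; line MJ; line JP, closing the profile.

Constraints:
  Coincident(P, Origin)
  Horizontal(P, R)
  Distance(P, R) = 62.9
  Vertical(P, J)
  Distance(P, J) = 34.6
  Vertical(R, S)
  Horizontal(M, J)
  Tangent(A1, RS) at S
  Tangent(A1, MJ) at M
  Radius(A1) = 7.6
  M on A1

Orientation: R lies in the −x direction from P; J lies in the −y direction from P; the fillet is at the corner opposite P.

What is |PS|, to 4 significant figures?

68.45

P is at the origin; P and R share the same y with |PR| = 62.9 and R on the −x side, so R = (-62.90, 0.000). P and J share the same x with |PJ| = 34.6 and J on the −y side, so J = (0.000, -34.60). The virtual corner opposite P is at (-62.90, -34.60). The tangent condition forces HS to be normal to RS and since A1 is tangent to MJ there, HM ⟂ MJ, with radius 7.6, so the center H sits 7.6 in from both sides at H = (-55.30, -27.00). That places the tangent points at S = (-62.90, -27.00) on RS and M = (-55.30, -34.60) on MJ. Then |PS| = |S − P| = 68.45.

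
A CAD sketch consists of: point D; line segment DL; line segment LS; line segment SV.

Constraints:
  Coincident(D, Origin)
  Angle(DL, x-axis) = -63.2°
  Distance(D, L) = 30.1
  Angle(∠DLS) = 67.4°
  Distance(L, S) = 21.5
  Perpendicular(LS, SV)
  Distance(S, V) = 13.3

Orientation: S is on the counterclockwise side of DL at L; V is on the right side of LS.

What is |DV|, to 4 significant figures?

42.27

D is at the origin; DL runs at -63.2° with length 30.1, so L = 30.1·(cos -63.2°, sin -63.2°) = (13.57, -26.87). ∠DLS = 67.4°, so LS runs at -63.2° + (180° − 67.4°) = 49.40° from the x-axis; with |LS| = 21.5, S = L + 21.5·(cos 49.40°, sin 49.40°) = (27.56, -10.54). LS is perpendicular to SV; with |SV| = 13.3 on the right of LS, V = S + 13.3·(0.7593, -0.6508) = (37.66, -19.20). Then |DV| = |V − D| = 42.27.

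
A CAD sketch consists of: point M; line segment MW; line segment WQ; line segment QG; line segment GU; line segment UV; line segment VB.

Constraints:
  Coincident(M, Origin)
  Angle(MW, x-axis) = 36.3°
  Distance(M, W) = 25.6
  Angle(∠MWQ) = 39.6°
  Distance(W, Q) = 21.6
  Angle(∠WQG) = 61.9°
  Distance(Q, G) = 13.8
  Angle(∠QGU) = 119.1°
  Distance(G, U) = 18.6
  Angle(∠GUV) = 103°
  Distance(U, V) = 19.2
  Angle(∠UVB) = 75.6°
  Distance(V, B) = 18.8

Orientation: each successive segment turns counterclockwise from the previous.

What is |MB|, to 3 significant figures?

24.1

M is at the origin; MW runs at 36.3° with length 25.6, so W = (20.6, 15.2). ∠MWQ = 39.6° gives WQ at 177° from the x-axis; with |WQ| = 21.6, Q = (-0.932, 16.4). ∠WQG = 61.9° gives QG at -65.2° from the x-axis; with |QG| = 13.8, G = (4.86, 3.87). ∠QGU = 119.1° gives GU at -4.30° from the x-axis; with |GU| = 18.6, U = (23.4, 2.48). ∠GUV = 103.0° gives UV at 72.7° from the x-axis; with |UV| = 19.2, V = (29.1, 20.8). ∠UVB = 75.6° gives VB at 177° from the x-axis; with |VB| = 18.8, B = (10.3, 21.8). Then |MB| = |B − M| = 24.1.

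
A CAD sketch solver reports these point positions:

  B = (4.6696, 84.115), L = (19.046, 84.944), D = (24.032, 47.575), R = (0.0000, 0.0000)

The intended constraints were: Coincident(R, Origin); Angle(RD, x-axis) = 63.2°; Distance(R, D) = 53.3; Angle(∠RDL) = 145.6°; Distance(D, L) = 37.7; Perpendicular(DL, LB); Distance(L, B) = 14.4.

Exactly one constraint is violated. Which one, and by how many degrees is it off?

Perpendicular(DL, LB) — off by 4.30°.

R = (0.00, 0.00) ✓; RD at 63.20° ✓; |RD| = 53.30 ✓; ∠RDL = 145.6° ✓; |DL| = 37.70 ✓; ∠(DL, LB) = 85.70° ✗; |LB| = 14.40 ✓.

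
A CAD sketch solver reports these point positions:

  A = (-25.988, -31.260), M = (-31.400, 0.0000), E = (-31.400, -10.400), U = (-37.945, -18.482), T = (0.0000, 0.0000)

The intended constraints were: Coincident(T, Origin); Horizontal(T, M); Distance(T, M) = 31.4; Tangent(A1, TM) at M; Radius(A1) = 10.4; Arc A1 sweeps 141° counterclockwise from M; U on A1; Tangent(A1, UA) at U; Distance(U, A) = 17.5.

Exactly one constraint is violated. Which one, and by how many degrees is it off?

Tangent(A1, UA) at U — off by 7.90°.

T = (0.00, 0.00) ✓; T.y = 0.00, M.y = 0.00 ✓; |TM| = 31.40 ✓; ∠(EM, MT) = 90.00° ✓; |EM| = 10.40 ✓; bearing(E→U) − bearing(E→M) = 141.0° ✓; |EU| = 10.40 ✓; ∠(EU, UA) = 97.90° ✗; |UA| = 17.50 ✓.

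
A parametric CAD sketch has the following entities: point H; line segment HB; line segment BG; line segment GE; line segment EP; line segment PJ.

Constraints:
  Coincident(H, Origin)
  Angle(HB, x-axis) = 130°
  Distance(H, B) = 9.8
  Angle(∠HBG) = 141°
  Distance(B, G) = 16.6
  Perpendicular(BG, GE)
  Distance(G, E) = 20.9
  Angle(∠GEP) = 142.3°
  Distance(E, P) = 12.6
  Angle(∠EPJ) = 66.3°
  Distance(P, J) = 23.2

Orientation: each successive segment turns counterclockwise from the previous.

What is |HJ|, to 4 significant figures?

6.927

H is at the origin; HB runs at 130.0° with length 9.8, so B = (-6.299, 7.507). ∠HBG = 141.0° gives BG at 169.0° from the x-axis; with |BG| = 16.6, G = (-22.59, 10.67). BG is perpendicular to GE, so GE runs at -101.0°; with |GE| = 20.9, E = (-26.58, -9.841). ∠GEP = 142.3° gives EP at -63.30° from the x-axis; with |EP| = 12.6, P = (-20.92, -21.10). ∠EPJ = 66.3° gives PJ at 50.40° from the x-axis; with |PJ| = 23.2, J = (-6.133, -3.222). Then |HJ| = |J − H| = 6.927.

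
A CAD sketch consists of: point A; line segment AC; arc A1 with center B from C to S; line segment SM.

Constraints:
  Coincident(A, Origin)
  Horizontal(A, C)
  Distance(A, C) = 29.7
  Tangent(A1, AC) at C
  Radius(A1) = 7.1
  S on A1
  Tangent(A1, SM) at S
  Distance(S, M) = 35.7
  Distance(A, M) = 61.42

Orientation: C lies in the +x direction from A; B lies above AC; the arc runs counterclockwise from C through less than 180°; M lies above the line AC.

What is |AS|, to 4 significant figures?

36.77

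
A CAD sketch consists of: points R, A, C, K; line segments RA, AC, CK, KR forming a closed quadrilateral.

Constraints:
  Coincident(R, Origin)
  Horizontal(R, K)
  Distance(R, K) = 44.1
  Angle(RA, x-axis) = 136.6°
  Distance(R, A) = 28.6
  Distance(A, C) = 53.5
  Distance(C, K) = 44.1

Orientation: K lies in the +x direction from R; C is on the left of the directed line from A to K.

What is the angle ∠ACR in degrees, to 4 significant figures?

31.87°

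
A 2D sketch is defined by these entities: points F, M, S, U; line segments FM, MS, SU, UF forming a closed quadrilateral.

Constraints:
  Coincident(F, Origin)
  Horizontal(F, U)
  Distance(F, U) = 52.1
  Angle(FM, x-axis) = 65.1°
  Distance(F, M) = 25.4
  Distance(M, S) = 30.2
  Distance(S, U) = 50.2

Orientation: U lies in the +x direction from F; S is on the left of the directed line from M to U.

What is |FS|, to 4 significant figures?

54.99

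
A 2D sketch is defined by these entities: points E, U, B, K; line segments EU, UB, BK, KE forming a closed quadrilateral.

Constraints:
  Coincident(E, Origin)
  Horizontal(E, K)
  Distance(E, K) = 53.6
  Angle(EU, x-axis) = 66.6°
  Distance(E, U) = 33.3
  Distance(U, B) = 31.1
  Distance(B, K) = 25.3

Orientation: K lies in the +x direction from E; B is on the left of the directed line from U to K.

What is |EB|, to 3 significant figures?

49.2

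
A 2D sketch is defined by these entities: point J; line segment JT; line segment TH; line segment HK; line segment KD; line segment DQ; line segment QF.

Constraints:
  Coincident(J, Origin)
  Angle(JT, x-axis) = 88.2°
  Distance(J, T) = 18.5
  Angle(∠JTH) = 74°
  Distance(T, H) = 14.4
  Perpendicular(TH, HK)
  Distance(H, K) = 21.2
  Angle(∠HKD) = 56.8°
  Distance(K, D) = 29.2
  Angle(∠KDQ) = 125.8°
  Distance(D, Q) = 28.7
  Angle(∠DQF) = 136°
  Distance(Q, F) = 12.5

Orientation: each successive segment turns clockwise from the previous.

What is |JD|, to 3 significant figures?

19.7

J is at the origin; JT runs at 88.2° with length 18.5, so T = (0.581, 18.5). ∠JTH = 74.0° gives TH at -17.8° from the x-axis; with |TH| = 14.4, H = (14.3, 14.1). TH is perpendicular to HK, so HK runs at -108°; with |HK| = 21.2, K = (7.81, -6.10). ∠HKD = 56.8° gives KD at 129° from the x-axis; with |KD| = 29.2, D = (-10.6, 16.6). Then |JD| = |D − J| = 19.7.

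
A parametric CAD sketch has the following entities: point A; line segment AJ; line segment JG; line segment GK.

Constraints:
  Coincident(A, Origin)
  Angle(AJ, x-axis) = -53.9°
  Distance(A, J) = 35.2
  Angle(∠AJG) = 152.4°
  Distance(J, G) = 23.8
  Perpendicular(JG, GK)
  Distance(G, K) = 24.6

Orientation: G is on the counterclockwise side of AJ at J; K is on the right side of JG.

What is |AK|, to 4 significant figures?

68.54

∠AJG = 152.4°, so JG runs at -53.9° + (180° − 152.4°) = -26.30° from the x-axis; with |JG| = 23.8, G = J + 23.8·(cos -26.30°, sin -26.30°) = (42.08, -38.99). JG ⟂ GK; with |GK| = 24.6 on the right of JG, K = G + 24.6·(-0.4431, -0.8965) = (31.18, -61.04). Then |AK| = |K − A| = 68.54.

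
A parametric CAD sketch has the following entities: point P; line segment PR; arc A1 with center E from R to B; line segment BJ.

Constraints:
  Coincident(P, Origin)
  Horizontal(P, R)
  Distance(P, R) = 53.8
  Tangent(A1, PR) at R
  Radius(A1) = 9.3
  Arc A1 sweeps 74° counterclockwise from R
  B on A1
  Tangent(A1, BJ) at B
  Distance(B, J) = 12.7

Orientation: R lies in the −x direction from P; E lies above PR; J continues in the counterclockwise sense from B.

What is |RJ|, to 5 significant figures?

22.664

P is at the origin; P and R share the same y with |PR| = 53.8 and R on the −x side, so R = (-53.800, 0.0000). Since A1 is tangent to PR there, ER ⟂ PR, so E = R + (0, 9.3) = (-53.800, 9.3000). On A1, R sits at bearing -90° from E; a 74° counterclockwise sweep puts B at bearing -16°, so B = E + 9.3·(cos -16°, sin -16°) = (-44.860, 6.7366). Tangency of A1 to BJ means the radius EB is perpendicular to BJ, so BJ runs along (−sin -16°, cos -16°); with |BJ| = 12.7, J = (-41.360, 18.945). Then |RJ| = |J − R| = 22.664.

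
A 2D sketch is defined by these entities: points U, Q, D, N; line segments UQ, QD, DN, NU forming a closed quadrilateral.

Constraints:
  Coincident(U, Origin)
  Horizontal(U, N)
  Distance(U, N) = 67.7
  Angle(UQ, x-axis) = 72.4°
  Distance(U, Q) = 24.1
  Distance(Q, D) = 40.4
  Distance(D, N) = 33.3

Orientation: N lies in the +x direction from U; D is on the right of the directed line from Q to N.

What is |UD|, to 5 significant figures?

35.602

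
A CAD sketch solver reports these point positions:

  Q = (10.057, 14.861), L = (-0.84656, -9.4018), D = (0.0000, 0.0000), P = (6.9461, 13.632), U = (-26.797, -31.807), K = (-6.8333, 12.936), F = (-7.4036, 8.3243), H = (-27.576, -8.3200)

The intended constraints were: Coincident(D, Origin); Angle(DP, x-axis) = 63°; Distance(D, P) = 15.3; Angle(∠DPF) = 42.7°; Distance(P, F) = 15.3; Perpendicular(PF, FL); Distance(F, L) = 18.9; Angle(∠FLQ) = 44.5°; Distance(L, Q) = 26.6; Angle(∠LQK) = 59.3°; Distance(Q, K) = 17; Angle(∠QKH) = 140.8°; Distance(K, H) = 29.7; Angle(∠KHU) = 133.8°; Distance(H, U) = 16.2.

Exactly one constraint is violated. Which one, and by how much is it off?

Distance(H, U) = 16.2 — off by 7.30.

D = (0.00, 0.00) ✓; DP at 63.00° ✓; |DP| = 15.30 ✓; ∠DPF = 42.70° ✓; |PF| = 15.30 ✓; ∠(PF, FL) = 90.00° ✓; |FL| = 18.90 ✓; ∠FLQ = 44.50° ✓; |LQ| = 26.60 ✓; ∠LQK = 59.30° ✓; |QK| = 17.00 ✓; ∠QKH = 140.8° ✓; |KH| = 29.70 ✓; ∠KHU = 133.8° ✓; |HU| = 23.50 ✗.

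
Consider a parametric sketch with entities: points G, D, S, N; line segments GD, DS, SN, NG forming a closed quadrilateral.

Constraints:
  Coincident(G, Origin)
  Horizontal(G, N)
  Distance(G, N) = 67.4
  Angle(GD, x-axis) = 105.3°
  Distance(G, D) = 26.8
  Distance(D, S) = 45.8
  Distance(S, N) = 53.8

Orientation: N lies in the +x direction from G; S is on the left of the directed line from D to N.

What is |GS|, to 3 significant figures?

55.8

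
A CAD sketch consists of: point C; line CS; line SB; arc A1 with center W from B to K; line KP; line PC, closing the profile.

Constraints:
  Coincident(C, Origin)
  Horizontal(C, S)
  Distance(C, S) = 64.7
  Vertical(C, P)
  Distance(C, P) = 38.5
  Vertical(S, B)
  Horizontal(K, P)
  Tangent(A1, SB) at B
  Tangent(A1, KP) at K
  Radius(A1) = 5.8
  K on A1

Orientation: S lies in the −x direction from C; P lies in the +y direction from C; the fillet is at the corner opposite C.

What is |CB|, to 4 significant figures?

72.49

The virtual corner opposite C is at (-64.70, 38.50). A1 meets SB tangentially, so WB is at right angles to SB and A1 meets KP tangentially, so WK is at right angles to KP, with radius 5.8, so the center W sits 5.8 in from both sides at W = (-58.90, 32.70). That places the tangent points at B = (-64.70, 32.70) on SB and K = (-58.90, 38.50) on KP. Then |CB| = |B − C| = 72.49.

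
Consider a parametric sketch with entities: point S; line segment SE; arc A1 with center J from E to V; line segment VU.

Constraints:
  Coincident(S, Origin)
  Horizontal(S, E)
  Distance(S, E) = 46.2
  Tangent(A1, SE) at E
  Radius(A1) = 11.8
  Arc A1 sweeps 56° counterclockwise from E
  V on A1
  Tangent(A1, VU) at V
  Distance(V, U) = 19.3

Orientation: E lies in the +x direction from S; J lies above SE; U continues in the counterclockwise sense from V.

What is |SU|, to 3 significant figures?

70.1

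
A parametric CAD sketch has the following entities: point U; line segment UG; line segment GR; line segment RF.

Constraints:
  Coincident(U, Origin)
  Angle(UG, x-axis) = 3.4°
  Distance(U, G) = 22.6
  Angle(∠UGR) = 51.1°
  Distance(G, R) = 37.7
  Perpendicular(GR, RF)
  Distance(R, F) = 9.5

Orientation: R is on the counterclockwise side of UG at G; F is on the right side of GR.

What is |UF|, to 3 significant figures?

35.9

U is at the origin; UG runs at 3.4° with length 22.6, so G = 22.6·(cos 3.4°, sin 3.4°) = (22.6, 1.34). ∠UGR = 51.1°, so GR runs at 3.4° + (180° − 51.1°) = 132° from the x-axis; with |GR| = 37.7, R = G + 37.7·(cos 132°, sin 132°) = (-2.81, 29.2). GR ⟂ RF; with |RF| = 9.5 on the right of GR, F = R + 9.5·(0.740, 0.673) = (4.21, 35.6). Then |UF| = |F − U| = 35.9.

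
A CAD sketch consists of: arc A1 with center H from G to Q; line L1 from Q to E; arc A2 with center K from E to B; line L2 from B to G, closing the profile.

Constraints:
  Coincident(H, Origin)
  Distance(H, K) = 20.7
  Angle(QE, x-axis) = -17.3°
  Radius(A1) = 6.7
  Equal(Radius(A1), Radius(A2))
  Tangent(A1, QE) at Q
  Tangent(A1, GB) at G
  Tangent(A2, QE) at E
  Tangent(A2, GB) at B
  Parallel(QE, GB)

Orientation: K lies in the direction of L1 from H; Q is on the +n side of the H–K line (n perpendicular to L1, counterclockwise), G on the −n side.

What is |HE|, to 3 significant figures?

21.8

The slot axis is L1's direction at -17.3°, so u = (cos -17.3°, sin -17.3°) = (0.955, -0.297) and n = (−sin -17.3°, cos -17.3°) = (0.297, 0.955). H is at the origin and K lies 20.7 along u from H, so K = 20.7·u = (19.8, -6.16). Tangency of A1 to both parallel lines with radius 6.7 puts Q and G at H ± 6.7·n: Q = (1.99, 6.40), G = (-1.99, -6.40). Equal radii place E and B the same way about K: E = K + 6.7·n = (21.8, 0.241), B = K − 6.7·n = (17.8, -12.6). Then |HE| = |E − H| = 21.8.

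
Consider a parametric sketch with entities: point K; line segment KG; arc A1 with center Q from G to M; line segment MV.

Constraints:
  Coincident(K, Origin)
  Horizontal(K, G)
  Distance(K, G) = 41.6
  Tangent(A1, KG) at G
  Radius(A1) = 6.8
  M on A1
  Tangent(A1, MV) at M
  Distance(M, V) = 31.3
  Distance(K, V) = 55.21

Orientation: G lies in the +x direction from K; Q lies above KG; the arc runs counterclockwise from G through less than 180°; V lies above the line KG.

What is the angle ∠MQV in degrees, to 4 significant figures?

77.74°

K is at the origin; KG is horizontal with |KG| = 41.6 and G on the +x side, so G = (41.60, 0.000). Tangency of A1 to KG means the radius QG is perpendicular to KG, so Q = G + (0, 6.8) = (41.60, 6.800). Since QM ⟂ MV (tangency), |QV| = √(6.8² + 31.3²) = 32.03 regardless of where M sits on A1. So V lies on both circle(K, 55.21) and circle(Q, 32.03); the above-KG intersection is V = (39.33, 38.75). M is the foot of the tangent from V: M = (48.13, 8.712).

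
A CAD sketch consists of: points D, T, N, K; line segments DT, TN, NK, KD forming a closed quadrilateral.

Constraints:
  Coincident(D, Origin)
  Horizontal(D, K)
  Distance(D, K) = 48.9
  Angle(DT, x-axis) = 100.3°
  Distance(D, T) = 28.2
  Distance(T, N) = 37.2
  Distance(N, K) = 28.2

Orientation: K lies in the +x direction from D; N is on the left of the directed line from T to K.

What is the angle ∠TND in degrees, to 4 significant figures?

43.45°

Checks: |TN| = 37.20 ✓; |NK| = 28.20 ✓.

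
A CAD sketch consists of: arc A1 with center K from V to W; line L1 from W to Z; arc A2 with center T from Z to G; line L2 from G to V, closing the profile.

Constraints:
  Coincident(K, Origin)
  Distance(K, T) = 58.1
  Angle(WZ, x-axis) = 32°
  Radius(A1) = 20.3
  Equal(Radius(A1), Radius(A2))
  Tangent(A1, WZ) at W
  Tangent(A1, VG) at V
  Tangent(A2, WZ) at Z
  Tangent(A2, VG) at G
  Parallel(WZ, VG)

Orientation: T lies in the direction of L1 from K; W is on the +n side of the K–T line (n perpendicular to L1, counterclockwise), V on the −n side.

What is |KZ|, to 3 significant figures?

61.5

The slot axis is L1's direction at 32.0°, so u = (cos 32.0°, sin 32.0°) = (0.848, 0.530) and n = (−sin 32.0°, cos 32.0°) = (-0.530, 0.848). K is at the origin and T lies 58.1 along u from K, so T = 58.1·u = (49.3, 30.8). Tangency of A1 to both parallel lines with radius 20.3 puts W and V at K ± 20.3·n: W = (-10.8, 17.2), V = (10.8, -17.2). Equal radii place Z and G the same way about T: Z = T + 20.3·n = (38.5, 48.0), G = T − 20.3·n = (60.0, 13.6). Then |KZ| = |Z − K| = 61.5.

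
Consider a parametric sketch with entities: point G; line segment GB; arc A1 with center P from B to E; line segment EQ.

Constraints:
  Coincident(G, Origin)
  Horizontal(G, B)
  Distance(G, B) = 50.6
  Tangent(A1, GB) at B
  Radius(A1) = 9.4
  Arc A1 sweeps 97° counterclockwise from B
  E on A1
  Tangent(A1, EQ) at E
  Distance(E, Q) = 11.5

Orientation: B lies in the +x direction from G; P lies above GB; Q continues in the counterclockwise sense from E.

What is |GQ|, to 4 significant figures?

62.51

On A1, B sits at bearing -90° from P; a 97° counterclockwise sweep puts E at bearing 7°, so E = P + 9.4·(cos 7°, sin 7°) = (59.93, 10.55). A1 meets EQ tangentially, so PE is at right angles to EQ, so EQ runs along (−sin 7°, cos 7°); with |EQ| = 11.5, Q = (58.53, 21.96). Then |GQ| = |Q − G| = 62.51.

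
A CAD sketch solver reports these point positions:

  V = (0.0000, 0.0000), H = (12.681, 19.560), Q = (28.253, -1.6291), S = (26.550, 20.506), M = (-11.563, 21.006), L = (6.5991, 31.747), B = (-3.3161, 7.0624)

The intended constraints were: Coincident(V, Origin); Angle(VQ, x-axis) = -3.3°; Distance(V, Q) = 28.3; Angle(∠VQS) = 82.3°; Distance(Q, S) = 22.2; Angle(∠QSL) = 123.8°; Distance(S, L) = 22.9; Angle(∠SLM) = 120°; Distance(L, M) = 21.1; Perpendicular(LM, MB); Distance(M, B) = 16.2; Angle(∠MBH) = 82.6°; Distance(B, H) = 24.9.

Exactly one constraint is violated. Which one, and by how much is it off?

Distance(B, H) = 24.9 — off by 4.60.

V = (0.00, 0.00) ✓; VQ at -3.300° ✓; |VQ| = 28.30 ✓; ∠VQS = 82.30° ✓; |QS| = 22.20 ✓; ∠QSL = 123.8° ✓; |SL| = 22.90 ✓; ∠SLM = 120.0° ✓; |LM| = 21.10 ✓; ∠(LM, MB) = 90.00° ✓; |MB| = 16.20 ✓; ∠MBH = 82.60° ✓; |BH| = 20.30 ✗.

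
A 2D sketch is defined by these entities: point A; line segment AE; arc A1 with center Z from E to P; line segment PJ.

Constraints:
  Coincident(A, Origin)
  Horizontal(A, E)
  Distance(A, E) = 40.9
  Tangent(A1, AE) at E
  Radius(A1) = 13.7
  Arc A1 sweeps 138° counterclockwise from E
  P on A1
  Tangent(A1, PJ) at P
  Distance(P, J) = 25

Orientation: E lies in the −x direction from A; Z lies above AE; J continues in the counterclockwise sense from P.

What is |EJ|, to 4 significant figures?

41.69

A is at the origin; AE is horizontal with |AE| = 40.9 and E on the −x side, so E = (-40.90, 0.000). Tangency of A1 to AE means the radius ZE is perpendicular to AE, so Z = E + (0, 13.7) = (-40.90, 13.70). On A1, E sits at bearing -90° from Z; a 138° counterclockwise sweep puts P at bearing 48°, so P = Z + 13.7·(cos 48°, sin 48°) = (-31.73, 23.88). The tangent condition forces ZP to be normal to PJ, so PJ runs along (−sin 48°, cos 48°); with |PJ| = 25.0, J = (-50.31, 40.61). Then |EJ| = |J − E| = 41.69.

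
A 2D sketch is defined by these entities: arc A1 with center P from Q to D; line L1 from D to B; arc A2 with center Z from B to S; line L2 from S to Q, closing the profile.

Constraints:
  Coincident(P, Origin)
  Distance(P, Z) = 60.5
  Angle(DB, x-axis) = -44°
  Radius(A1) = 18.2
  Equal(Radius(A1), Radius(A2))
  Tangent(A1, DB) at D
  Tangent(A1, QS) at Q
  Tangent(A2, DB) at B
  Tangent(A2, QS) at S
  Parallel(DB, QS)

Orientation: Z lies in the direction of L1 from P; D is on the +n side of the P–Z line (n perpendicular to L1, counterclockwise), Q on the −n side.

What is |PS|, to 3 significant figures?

63.2

Tangency of A1 to both parallel lines with radius 18.2 puts D and Q at P ± 18.2·n: D = (12.6, 13.1), Q = (-12.6, -13.1). Equal radii place B and S the same way about Z: B = Z + 18.2·n = (56.2, -28.9), S = Z − 18.2·n = (30.9, -55.1). Then |PS| = |S − P| = 63.2.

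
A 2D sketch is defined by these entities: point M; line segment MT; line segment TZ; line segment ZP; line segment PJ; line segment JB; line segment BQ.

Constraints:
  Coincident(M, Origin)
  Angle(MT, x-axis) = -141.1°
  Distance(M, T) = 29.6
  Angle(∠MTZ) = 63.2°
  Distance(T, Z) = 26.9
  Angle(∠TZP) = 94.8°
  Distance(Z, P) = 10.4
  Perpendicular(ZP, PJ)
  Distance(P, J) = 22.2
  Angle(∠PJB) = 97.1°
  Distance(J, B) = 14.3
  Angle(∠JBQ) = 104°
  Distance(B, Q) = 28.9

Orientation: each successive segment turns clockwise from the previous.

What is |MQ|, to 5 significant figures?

43.607

M is at the origin; MT runs at -141.1° with length 29.6, so T = (-23.036, -18.588). ∠MTZ = 63.2° gives TZ at 102.10° from the x-axis; with |TZ| = 26.9, Z = (-28.675, 7.7147). ∠TZP = 94.8° gives ZP at 16.900° from the x-axis; with |ZP| = 10.4, P = (-18.724, 10.738). The perpendicularity gives PJ at right angles to ZP, so PJ runs at -73.100°; with |PJ| = 22.2, J = (-12.270, -10.503). ∠PJB = 97.1° gives JB at -156.00° from the x-axis; with |JB| = 14.3, B = (-25.334, -16.320). ∠JBQ = 104.0° gives BQ at 128.00° from the x-axis; with |BQ| = 28.9, Q = (-43.127, 6.4539). Then |MQ| = |Q − M| = 43.607.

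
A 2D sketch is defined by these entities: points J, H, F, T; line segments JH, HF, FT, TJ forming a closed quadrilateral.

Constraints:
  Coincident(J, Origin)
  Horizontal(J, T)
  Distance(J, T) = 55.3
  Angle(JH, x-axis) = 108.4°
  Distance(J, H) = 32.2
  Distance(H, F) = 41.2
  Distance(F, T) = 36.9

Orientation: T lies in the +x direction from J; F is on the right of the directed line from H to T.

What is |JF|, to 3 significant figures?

18.4

J is at the origin; J and T share the same y with |JT| = 55.3 and T in +x, so T = (55.3, 0). JH runs at 108.4° with |JH| = 32.2, so H = (-10.2, 30.6). F is determined by |HF| = 41.2 and |FT| = 36.9 together: it lies at the intersection of circle(H, 41.2) and circle(T, 36.9). With |HT| = 72.2, the foot of the radical line on HT is 38.4 from H and the perpendicular offset is √(41.2² − 38.4²) = 14.8. Taking the right-of-HT solution: F = (18.4, 0.873).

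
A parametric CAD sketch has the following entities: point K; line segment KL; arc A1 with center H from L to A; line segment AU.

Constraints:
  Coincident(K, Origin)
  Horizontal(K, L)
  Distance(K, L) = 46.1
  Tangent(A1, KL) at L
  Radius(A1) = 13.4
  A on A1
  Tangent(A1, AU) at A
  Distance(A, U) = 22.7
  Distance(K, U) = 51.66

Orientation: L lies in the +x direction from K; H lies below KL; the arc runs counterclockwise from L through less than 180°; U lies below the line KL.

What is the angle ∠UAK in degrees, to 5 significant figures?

121.41°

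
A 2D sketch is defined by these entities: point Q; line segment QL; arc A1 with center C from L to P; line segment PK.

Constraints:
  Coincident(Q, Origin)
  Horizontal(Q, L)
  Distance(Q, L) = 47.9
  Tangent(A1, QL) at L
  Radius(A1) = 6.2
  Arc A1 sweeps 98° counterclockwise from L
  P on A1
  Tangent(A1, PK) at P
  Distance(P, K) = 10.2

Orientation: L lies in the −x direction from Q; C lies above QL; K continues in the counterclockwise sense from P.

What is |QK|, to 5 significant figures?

46.466

Q is at the origin; Q and L share the same y with |QL| = 47.9 and L on the −x side, so L = (-47.900, 0.0000). A1 meets QL tangentially, so CL is at right angles to QL, so C = L + (0, 6.2) = (-47.900, 6.2000). On A1, L sits at bearing -90° from C; a 98° counterclockwise sweep puts P at bearing 8°, so P = C + 6.2·(cos 8°, sin 8°) = (-41.760, 7.0629). Since A1 is tangent to PK there, CP ⟂ PK, so PK runs along (−sin 8°, cos 8°); with |PK| = 10.2, K = (-43.180, 17.164). Then |QK| = |K − Q| = 46.466.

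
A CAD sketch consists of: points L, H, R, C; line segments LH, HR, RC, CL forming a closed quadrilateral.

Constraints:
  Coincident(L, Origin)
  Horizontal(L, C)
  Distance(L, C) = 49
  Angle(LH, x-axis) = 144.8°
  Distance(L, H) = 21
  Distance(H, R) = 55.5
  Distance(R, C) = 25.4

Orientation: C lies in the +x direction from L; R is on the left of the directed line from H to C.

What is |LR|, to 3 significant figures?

43.6

Checks: |HR| = 55.50 ✓; |RC| = 25.40 ✓.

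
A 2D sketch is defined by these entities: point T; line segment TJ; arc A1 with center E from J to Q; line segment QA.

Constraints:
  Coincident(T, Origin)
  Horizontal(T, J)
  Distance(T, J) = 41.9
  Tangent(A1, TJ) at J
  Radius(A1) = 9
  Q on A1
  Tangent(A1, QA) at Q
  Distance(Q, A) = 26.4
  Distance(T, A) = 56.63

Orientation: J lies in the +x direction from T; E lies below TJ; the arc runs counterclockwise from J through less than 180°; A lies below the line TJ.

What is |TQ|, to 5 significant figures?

35.664

Checks: ∠(EJ, JT) = 90.00° ✓; |EJ| = 9.000 ✓; |EQ| = 9.000 ✓; ∠(EQ, QA) = 90.00° ✓; |QA| = 26.40 ✓; |TA| = 56.63 ✓.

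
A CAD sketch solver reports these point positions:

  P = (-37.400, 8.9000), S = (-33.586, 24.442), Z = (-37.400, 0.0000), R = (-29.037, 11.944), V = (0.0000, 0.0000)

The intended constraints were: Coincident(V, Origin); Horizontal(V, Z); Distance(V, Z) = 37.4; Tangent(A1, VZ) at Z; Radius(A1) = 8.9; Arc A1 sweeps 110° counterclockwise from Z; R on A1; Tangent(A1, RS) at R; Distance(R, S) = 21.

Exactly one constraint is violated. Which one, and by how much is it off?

Distance(R, S) = 21 — off by 7.70.

V = (0.00, 0.00) ✓; V.y = 0.00, Z.y = 0.00 ✓; |VZ| = 37.40 ✓; ∠(PZ, ZV) = 90.00° ✓; |PZ| = 8.900 ✓; bearing(P→R) − bearing(P→Z) = 110.0° ✓; |PR| = 8.900 ✓; ∠(PR, RS) = 90.00° ✓; |RS| = 13.30 ✗.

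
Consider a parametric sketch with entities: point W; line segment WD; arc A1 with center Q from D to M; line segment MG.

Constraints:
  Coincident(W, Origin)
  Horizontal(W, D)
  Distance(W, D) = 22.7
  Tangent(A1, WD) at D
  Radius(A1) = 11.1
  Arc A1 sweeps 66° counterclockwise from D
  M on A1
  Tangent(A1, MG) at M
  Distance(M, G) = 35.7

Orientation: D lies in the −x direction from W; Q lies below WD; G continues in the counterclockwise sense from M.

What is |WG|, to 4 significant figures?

61.48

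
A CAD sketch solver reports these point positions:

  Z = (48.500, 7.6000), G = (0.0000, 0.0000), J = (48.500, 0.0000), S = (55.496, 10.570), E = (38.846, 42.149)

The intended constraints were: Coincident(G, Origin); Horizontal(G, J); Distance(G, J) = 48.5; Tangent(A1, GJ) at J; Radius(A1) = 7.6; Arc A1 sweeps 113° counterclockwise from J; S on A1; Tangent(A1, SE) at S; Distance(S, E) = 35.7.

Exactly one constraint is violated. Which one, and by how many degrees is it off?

Tangent(A1, SE) at S — off by 4.80°.

G = (0.00, 0.00) ✓; G.y = 0.00, J.y = 0.00 ✓; |GJ| = 48.50 ✓; ∠(ZJ, JG) = 90.00° ✓; |ZJ| = 7.600 ✓; bearing(Z→S) − bearing(Z→J) = 113.0° ✓; |ZS| = 7.600 ✓; ∠(ZS, SE) = 85.20° ✗; |SE| = 35.70 ✓.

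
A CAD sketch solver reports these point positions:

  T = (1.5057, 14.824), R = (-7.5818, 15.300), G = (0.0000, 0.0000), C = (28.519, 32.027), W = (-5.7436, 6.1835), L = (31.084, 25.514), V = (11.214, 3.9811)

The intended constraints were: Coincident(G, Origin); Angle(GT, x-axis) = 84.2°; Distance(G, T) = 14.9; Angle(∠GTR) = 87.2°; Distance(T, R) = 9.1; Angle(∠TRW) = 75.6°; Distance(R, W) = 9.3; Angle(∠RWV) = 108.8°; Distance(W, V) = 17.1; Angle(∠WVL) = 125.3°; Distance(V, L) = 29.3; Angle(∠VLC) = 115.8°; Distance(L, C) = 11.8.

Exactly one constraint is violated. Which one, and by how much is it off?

Distance(L, C) = 11.8 — off by 4.80.

G = (0.00, 0.00) ✓; GT at 84.20° ✓; |GT| = 14.90 ✓; ∠GTR = 87.20° ✓; |TR| = 9.100 ✓; ∠TRW = 75.60° ✓; |RW| = 9.300 ✓; ∠RWV = 108.8° ✓; |WV| = 17.10 ✓; ∠WVL = 125.3° ✓; |VL| = 29.30 ✓; ∠VLC = 115.8° ✓; |LC| = 7.000 ✗.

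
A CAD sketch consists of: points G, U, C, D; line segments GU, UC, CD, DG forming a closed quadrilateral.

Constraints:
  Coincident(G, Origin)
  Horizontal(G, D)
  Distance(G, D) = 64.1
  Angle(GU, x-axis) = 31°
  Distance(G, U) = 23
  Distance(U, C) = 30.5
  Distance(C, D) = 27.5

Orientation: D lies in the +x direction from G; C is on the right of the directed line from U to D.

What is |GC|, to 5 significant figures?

40.873

G is at the origin; GD is horizontal with |GD| = 64.1 and D in +x, so D = (64.1, 0). GU runs at 31.0° with |GU| = 23.0, so U = (19.715, 11.846). C is determined by |UC| = 30.5 and |CD| = 27.5 together: it lies at the intersection of circle(U, 30.5) and circle(D, 27.5). With |UD| = 45.939, the foot of the radical line on UD is 24.863 from U and the perpendicular offset is √(30.5² − 24.863²) = 17.666. Taking the right-of-UD solution: C = (39.182, -11.634).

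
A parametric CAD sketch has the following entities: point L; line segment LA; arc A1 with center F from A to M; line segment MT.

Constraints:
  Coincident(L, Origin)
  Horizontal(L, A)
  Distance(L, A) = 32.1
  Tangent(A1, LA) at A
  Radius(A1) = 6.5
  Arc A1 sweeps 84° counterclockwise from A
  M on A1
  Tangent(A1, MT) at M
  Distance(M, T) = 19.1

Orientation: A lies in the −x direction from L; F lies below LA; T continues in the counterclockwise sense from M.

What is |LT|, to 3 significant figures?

47.6

L is at the origin; L and A share the same y with |LA| = 32.1 and A on the −x side, so A = (-32.1, 0.00). A1 meets LA tangentially, so FA is at right angles to LA, so F = A + (0, -6.5) = (-32.1, -6.50). On A1, A sits at bearing 90° from F; an 84° counterclockwise sweep puts M at bearing 174°, so M = F + 6.5·(cos 174°, sin 174°) = (-38.6, -5.82). Tangency of A1 to MT means the radius FM is perpendicular to MT, so MT runs along (−sin 174°, cos 174°); with |MT| = 19.1, T = (-40.6, -24.8). Then |LT| = |T − L| = 47.6.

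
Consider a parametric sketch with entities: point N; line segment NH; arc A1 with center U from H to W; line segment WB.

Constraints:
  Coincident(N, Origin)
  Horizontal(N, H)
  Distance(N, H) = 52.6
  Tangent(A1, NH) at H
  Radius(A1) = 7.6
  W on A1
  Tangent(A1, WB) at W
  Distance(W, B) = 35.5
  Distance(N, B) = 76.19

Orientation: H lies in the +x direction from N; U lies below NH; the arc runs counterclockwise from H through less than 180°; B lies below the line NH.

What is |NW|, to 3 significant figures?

47.4

Checks: |UW| = 7.600 ✓; ∠(UW, WB) = 90.00° ✓; |WB| = 35.50 ✓; |NB| = 76.19 ✓.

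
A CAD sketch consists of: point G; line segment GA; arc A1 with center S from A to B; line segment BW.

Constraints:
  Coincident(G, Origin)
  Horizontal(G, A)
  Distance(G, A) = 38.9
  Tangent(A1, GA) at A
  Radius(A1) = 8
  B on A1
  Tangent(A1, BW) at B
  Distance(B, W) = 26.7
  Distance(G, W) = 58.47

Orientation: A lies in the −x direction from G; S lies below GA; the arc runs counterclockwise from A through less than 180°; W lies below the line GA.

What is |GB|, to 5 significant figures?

47.567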